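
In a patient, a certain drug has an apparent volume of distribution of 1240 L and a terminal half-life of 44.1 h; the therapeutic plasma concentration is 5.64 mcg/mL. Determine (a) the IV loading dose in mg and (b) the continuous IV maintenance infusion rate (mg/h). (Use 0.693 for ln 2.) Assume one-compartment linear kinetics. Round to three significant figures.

LD = Vd × C = 1240 × 5.64 = 6994 mg
CL = 0.693 × Vd / t½ = 0.693 × 1240 / 44.1 = 19.49 L/h
Infusion rate = CL × Css = 19.49 × 5.64 = 109.9 mg/h

(a) 6990 mg; (b) 110 mg/h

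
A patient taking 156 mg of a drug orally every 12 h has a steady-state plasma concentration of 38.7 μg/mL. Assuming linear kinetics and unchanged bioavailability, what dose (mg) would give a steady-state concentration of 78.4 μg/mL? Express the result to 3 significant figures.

With linear kinetics, Css is proportional to dose rate (D/τ) at fixed clearance.
D₂ = D₁ × (Css,target / Css,current) = 156 × 78.4/38.7 = 316.0 mg

316 mg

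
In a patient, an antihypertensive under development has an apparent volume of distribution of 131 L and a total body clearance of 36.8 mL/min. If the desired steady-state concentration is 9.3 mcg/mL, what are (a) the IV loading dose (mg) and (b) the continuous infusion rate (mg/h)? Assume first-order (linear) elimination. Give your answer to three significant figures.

(a) 1220 mg; (b) 20.5 mg/h

Loading: fill Vd to C_target → 131.0 L × 9.3 mg/L = 1218 mg
CL = 36.8 mL/min × 60/1000 = 2.208 L/h
Maintenance infusion rate = CL × Css = 2.208 × 9.3 = 20.53 mg/h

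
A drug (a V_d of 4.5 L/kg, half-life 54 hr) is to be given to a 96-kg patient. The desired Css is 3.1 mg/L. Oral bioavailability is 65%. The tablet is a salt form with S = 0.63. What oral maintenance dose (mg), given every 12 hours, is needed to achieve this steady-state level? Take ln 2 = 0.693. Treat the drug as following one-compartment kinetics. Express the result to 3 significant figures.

504 mg

Vd = 4.5 L/kg × 96 kg = 432.0 L
k = 0.693/54 = 0.01283 h⁻¹, so CL = k·Vd = 0.01283 × 432.0 = 5.543 L/h
D = CL × Css × τ / F / S = 5.543 × 3.1 × 12 / 0.65 / 0.63 = 503.5 mg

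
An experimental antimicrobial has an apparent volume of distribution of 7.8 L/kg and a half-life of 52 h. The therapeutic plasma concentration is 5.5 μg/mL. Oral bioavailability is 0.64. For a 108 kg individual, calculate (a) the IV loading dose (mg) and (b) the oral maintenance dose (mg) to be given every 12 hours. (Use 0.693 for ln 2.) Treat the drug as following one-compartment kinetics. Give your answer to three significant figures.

Vd = 7.8 L/kg × 108 kg = 842.4 L
LD = Vd × C = 842.4 × 5.5 = 4633 mg
CL = 0.693 × Vd / t½ = 0.693 × 842.4 / 52 = 11.23 L/h
D = CL × Css × τ / F = 11.23 × 5.5 × 12 / 0.64 = 1158 mg

(a) 4630 mg; (b) 1160 mg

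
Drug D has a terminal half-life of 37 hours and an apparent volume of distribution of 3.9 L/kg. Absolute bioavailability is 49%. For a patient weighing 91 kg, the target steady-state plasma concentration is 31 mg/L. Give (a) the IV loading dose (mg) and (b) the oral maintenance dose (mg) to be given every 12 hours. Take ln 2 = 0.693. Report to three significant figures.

Total Vd = 3.9 × 91 = 354.9 L
LD = Vd × C = 354.9 × 31 = 11000 mg
CL = 0.693 × Vd / t½ = 0.693 × 354.9 / 37 = 6.647 L/h
D = CL × Css × τ / F = 6.647 × 31 × 12 / 0.49 = 5046 mg

(a) 11000 mg; (b) 5050 mg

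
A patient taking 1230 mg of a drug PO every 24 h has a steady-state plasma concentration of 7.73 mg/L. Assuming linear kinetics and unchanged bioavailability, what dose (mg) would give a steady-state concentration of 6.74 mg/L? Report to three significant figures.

1070 mg

For first-order elimination, Css ∝ F·D/(CL·τ); F and CL are unchanged, so Css ∝ D/τ.
D₂ = D₁ × (Css,target / Css,current) = 1230 × 6.74/7.73 = 1072 mg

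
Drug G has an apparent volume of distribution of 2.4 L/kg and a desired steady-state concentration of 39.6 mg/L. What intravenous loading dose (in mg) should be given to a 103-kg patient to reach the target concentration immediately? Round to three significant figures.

Vd = 2.4 L/kg × 103 kg = 247.2 L
LD = Vd × C = 247.2 × 39.60 = 9789 mg

9790 mg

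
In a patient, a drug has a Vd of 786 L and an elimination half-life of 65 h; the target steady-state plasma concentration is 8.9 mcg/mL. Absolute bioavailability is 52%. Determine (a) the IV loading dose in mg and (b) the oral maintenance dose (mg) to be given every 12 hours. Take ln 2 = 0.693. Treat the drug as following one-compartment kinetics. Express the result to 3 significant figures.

LD = Vd × C = 786.0 × 8.9 = 6995 mg
CL = 0.693 × Vd / t½ = 0.693 × 786.0 / 65 = 8.380 L/h
D = CL × Css × τ / F = 8.380 × 8.9 × 12 / 0.52 = 1721 mg

(a) 7000 mg; (b) 1720 mg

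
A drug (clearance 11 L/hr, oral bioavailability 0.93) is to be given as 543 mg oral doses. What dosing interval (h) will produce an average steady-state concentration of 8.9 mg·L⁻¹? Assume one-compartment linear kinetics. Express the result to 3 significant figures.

F·D/τ = CL·Css → τ = F·D / (CL·Css).
τ = 0.93 × 543 / (11 × 8.9) = 5.158 h

5.16 h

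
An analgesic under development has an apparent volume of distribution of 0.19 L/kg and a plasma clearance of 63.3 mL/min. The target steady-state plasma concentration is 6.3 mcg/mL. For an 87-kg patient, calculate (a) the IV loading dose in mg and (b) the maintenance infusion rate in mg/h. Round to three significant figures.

(a) 104 mg; (b) 23.9 mg/h

Vd(total) = 87 kg × 0.19 L/kg = 16.53 L
Loading dose = Vd × C = 16.53 × 6.3 = 104.1 mg
CL = 63.3 mL/min × 60/1000 = 3.798 L/h
Maintenance: replace elimination → rate = CL × Css = 3.798 × 6.3 = 23.93 mg/h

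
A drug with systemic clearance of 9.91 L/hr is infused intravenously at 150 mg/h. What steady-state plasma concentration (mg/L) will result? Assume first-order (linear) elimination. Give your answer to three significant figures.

15.1 mg/L

Css = rate / CL = 150 / 9.910 = 15.14 mg/L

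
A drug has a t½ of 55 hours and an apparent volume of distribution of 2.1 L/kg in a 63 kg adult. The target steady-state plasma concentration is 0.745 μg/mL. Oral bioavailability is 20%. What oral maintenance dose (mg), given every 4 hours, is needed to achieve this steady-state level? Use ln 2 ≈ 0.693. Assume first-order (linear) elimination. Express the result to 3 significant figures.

24.8 mg

Vd = 2.1 L/kg × 63 kg = 132.3 L
CL = 0.693 × Vd / t½ = 0.693 × 132.3 / 55 = 1.667 L/h
D = CL × Css × τ / F = 1.667 × 0.745 × 4 / 0.2 = 24.84 mg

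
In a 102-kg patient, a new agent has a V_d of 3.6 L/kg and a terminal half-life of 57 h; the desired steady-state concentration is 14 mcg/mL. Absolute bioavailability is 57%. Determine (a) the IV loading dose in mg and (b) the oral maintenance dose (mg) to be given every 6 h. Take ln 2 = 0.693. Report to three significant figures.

(a) 5140 mg; (b) 658 mg

Vd(total) = 102 kg × 3.6 L/kg = 367.2 L
LD = Vd × C = 367.2 × 14 = 5141 mg
CL = 0.693 × Vd / t½ = 0.693 × 367.2 / 57 = 4.464 L/h
D = CL × Css × τ / F = 4.464 × 14 × 6 / 0.57 = 657.9 mg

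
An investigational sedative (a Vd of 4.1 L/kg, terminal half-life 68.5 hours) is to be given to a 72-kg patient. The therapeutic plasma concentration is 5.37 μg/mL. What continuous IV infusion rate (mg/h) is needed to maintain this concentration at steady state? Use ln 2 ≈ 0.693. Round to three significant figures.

16.0 mg/h

Vd = 4.1 L/kg × 72 kg = 295.2 L
k = 0.693/68.5 = 0.01012 h⁻¹, so CL = k·Vd = 0.01012 × 295.2 = 2.987 L/h
Infusion rate = CL × Css = 2.987 × 5.37 = 16.04 mg/h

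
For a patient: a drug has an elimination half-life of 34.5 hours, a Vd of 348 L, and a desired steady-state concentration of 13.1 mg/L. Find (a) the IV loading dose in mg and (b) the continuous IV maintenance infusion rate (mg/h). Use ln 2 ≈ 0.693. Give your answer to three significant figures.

(a) 4560 mg; (b) 91.6 mg/h

LD = Vd × C = 348.0 × 13.1 = 4559 mg
CL = 0.693 × Vd / t½ = 0.693 × 348.0 / 34.5 = 6.990 L/h
Infusion rate = CL × Css = 6.990 × 13.1 = 91.57 mg/h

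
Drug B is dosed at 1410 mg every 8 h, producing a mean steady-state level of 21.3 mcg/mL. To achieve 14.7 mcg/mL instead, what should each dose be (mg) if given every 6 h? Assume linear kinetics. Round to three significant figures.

730 mg

For first-order elimination, Css ∝ F·D/(CL·τ); F and CL are unchanged, so Css ∝ D/τ.
D₂ = D₁ × (Css,target / Css,current) × (τ₂/τ₁) = 1410 × (14.7/21.3) × (6/8) = 729.8 mg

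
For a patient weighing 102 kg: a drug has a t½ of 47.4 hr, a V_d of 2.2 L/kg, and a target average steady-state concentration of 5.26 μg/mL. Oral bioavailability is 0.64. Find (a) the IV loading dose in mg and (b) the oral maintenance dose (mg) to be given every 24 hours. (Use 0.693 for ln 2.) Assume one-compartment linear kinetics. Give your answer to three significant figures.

Vd = 2.2 L/kg × 102 kg = 224.4 L
LD = Vd × C = 224.4 × 5.26 = 1180 mg
CL = 0.693 × Vd / t½ = 0.693 × 224.4 / 47.4 = 3.281 L/h
D = CL × Css × τ / F = 3.281 × 5.26 × 24 / 0.64 = 647.2 mg

(a) 1180 mg; (b) 647 mg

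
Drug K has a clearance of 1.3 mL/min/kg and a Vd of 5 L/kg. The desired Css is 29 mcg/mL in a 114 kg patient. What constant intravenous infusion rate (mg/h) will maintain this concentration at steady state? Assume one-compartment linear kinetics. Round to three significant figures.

CL = 1.3 mL/min/kg × 114 kg = 148.2 mL/min = 148.2 × 60/1000 = 8.892 L/h
Rate = CL × Css = 8.892 × 29 = 257.9 mg/h

258 mg/h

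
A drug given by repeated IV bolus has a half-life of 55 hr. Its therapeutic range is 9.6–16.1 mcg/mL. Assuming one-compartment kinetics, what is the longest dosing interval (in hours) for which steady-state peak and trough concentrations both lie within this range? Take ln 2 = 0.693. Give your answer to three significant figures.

k = 0.693 / t½ = 0.693 / 55 = 0.01260 h⁻¹
Between IV bolus doses, concentration decays as C = C₀·e^(−kτ), so C_peak/C_trough = e^(kτ).
τ_max = ln(C_peak/C_trough) / k = ln(16.1/9.6) / 0.01260 = 0.5171 / 0.01260 = 41.04 h

41.0 h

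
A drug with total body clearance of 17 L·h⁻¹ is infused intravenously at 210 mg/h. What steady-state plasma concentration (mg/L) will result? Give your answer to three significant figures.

12.4 mg/L

Css = rate / CL = 210 / 17.00 = 12.35 mg/L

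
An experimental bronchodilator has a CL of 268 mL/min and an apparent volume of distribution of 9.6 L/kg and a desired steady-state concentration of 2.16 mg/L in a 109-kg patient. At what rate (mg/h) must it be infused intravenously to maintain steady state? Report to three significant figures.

34.7 mg/h

Convert clearance: 268 mL/min × 60 min/h ÷ 1000 mL/L = 16.08 L/h
Rate = CL × Css = 16.08 × 2.16 = 34.73 mg/h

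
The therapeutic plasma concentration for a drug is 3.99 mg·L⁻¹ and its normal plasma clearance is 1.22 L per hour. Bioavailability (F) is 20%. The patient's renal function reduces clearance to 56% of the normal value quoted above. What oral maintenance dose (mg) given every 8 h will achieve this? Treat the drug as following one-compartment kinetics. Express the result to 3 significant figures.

109 mg

Patient clearance = 0.56 × 1.220 = 0.6832 L/h
D = CL × Css × τ / F = 0.6832 × 3.99 × 8 / 0.2 = 109.0 mg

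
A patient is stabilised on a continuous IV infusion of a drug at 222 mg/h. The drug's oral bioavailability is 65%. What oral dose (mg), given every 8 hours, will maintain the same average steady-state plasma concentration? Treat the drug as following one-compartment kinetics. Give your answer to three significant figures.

To maintain the same Css, the systemic dosing rate must be unchanged: F·D/τ = infusion rate.
D = rate × τ / F = 222 × 8 / 0.65 = 2732 mg

2730 mg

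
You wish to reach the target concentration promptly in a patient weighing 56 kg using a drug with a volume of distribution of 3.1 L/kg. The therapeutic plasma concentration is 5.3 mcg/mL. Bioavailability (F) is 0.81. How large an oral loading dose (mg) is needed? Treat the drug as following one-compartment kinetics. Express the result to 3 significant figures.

1140 mg

Vd = 3.1 L/kg × 56 kg = 173.6 L
The loading dose fills Vd to the target concentration.
LD = Vd × C / F = 173.6 × 5.300 / 0.81 = 1136 mg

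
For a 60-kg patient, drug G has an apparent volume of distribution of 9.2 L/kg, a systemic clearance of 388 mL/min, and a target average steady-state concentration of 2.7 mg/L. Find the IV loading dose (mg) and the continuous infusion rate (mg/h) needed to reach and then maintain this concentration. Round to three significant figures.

Vd = 9.2 L/kg × 60 kg = 552.0 L
LD = Vd · C_target = 552.0 × 2.7 = 1490 mg
CL = 388 mL/min = 388 × 0.06 = 23.28 L/h
Maintenance: replace elimination → rate = CL × Css = 23.28 × 2.7 = 62.86 mg/h

(a) 1490 mg; (b) 62.9 mg/h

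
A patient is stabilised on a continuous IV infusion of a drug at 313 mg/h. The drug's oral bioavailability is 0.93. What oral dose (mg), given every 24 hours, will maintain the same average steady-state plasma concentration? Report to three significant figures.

8080 mg

To maintain the same Css, the systemic dosing rate must be unchanged: F·D/τ = infusion rate.
D = rate × τ / F = 313 × 24 / 0.93 = 8077 mg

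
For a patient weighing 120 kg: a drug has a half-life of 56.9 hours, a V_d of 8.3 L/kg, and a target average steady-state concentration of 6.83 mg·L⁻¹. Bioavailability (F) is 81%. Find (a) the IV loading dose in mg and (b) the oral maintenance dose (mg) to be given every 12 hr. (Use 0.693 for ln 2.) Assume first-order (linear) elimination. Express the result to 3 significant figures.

(a) 6800 mg; (b) 1230 mg

Total Vd = 8.3 × 120 = 996.0 L
LD = Vd × C = 996.0 × 6.83 = 6803 mg
CL = 0.693 × Vd / t½ = 0.693 × 996.0 / 56.9 = 12.13 L/h
D = CL × Css × τ / F = 12.13 × 6.83 × 12 / 0.81 = 1227 mg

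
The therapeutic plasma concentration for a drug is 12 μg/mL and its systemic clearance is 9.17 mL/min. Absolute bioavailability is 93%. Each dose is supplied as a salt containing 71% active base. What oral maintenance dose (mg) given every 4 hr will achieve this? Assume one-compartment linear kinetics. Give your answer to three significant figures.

40.0 mg

Convert clearance: 9.17 mL/min × 60 min/h ÷ 1000 mL/L = 0.5502 L/h
D = CL × Css × τ / F / S = 0.5502 × 12 × 4 / 0.93 / 0.71 = 40.00 mg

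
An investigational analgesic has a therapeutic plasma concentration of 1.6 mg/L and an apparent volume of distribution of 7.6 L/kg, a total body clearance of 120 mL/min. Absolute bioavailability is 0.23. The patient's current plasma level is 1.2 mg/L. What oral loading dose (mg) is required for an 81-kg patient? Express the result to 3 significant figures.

Vd(total) = 81 kg × 7.6 L/kg = 615.6 L
The loading dose fills Vd to the target concentration; clearance is irrelevant here.
Concentration deficit ΔC = 1.6 − 1.2 = 0.4000 mg/L
LD = Vd × ΔC / F = 615.6 × 0.4000 / 0.23 = 1071 mg

1070 mg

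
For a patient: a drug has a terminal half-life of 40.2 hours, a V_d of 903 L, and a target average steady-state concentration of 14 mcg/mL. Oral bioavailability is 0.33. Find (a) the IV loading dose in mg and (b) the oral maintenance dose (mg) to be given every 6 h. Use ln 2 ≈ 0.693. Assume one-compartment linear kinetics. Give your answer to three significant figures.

LD = Vd × C = 903.0 × 14 = 12640 mg
CL = 0.693 × Vd / t½ = 0.693 × 903.0 / 40.2 = 15.57 L/h
D = CL × Css × τ / F = 15.57 × 14 × 6 / 0.33 = 3963 mg

(a) 12600 mg; (b) 3960 mg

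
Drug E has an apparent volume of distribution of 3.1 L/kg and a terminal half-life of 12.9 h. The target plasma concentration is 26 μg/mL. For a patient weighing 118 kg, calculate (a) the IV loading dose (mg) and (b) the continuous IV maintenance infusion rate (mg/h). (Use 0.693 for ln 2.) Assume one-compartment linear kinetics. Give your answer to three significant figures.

Total Vd = 3.1 × 118 = 365.8 L
LD = Vd × C = 365.8 × 26 = 9511 mg
CL = 0.693 × Vd / t½ = 0.693 × 365.8 / 12.9 = 19.65 L/h
Infusion rate = CL × Css = 19.65 × 26 = 510.9 mg/h

(a) 9510 mg; (b) 511 mg/h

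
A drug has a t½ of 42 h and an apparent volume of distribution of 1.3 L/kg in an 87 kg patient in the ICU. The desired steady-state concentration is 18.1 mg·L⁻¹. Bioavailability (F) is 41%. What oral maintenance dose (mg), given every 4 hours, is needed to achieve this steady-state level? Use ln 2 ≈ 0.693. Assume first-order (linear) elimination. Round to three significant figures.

Total Vd = 1.3 × 87 = 113.1 L
k = 0.693/42 = 0.01650 h⁻¹, so CL = k·Vd = 0.01650 × 113.1 = 1.866 L/h
D = CL × Css × τ / F = 1.866 × 18.1 × 4 / 0.41 = 329.5 mg

330 mg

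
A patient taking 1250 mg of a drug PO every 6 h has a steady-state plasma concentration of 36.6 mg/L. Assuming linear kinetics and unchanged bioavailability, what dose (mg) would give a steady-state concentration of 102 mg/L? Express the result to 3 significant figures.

For first-order elimination, Css ∝ F·D/(CL·τ); F and CL are unchanged, so Css ∝ D/τ.
D₂ = D₁ × (Css,target / Css,current) = 1250 × 102/36.6 = 3484 mg

3480 mg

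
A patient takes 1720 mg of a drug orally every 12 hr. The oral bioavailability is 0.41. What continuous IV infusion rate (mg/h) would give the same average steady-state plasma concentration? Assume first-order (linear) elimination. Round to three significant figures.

58.8 mg/h

Equivalent systemic input: infusion rate = F·D/τ.
Rate = 0.41 × 1720 / 12 = 58.77 mg/h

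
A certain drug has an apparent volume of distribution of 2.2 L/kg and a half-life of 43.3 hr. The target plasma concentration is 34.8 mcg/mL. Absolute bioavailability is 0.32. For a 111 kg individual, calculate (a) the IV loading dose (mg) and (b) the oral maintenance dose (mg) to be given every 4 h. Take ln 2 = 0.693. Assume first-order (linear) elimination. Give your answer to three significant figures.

Vd = 2.2 L/kg × 111 kg = 244.2 L
LD = Vd × C = 244.2 × 34.8 = 8498 mg
CL = 0.693 × Vd / t½ = 0.693 × 244.2 / 43.3 = 3.908 L/h
D = CL × Css × τ / F = 3.908 × 34.8 × 4 / 0.32 = 1700 mg

(a) 8500 mg; (b) 1700 mg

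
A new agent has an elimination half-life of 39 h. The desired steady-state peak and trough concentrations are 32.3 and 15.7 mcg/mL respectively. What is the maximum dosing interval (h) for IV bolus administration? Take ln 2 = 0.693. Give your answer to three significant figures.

40.6 h

k = 0.693 / t½ = 0.693 / 39 = 0.01777 h⁻¹
Between IV bolus doses, concentration decays as C = C₀·e^(−kτ), so C_peak/C_trough = e^(kτ).
τ_max = ln(C_peak/C_trough) / k = ln(32.3/15.7) / 0.01777 = 0.7214 / 0.01777 = 40.60 h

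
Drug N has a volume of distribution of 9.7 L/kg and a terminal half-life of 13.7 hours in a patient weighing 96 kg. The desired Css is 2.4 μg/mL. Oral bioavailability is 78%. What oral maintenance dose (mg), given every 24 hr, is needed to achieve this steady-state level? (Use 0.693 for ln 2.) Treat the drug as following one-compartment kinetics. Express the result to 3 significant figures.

Vd = 9.7 L/kg × 96 kg = 931.2 L
CL = ln 2 · Vd / t½ = 0.693 × 931.2 / 13.7 = 47.10 L/h
D = CL × Css × τ / F = 47.10 × 2.4 × 24 / 0.78 = 3478 mg

3480 mg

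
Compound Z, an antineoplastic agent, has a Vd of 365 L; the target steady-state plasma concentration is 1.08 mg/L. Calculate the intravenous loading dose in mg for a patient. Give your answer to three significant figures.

LD = Vd × C = 365.0 × 1.080 = 394.2 mg

394 mg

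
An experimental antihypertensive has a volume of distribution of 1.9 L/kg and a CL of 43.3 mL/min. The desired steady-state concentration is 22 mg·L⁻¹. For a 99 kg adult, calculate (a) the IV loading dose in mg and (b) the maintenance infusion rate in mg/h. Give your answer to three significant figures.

(a) 4140 mg; (b) 57.2 mg/h

Vd = 1.9 L/kg × 99 kg = 188.1 L
Loading dose = Vd × C = 188.1 × 22 = 4138 mg
Convert clearance: 43.3 mL/min × 60 min/h ÷ 1000 mL/L = 2.598 L/h
Infusion rate = 2.598 L/h × 22 mg/L = 57.16 mg/h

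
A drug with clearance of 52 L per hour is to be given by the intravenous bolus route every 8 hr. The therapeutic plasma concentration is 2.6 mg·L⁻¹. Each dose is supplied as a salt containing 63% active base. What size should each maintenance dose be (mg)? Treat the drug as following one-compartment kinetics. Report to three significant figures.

1720 mg

D = CL × Css × τ / S = 52.00 × 2.6 × 8 / 0.63 = 1717 mg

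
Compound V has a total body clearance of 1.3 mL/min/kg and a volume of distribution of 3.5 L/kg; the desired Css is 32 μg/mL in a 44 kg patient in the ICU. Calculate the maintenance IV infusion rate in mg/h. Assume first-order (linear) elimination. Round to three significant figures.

CL = 1.3 mL/min/kg × 44 kg = 57.20 mL/min = 57.20 × 60/1000 = 3.432 L/h
R₀ = 3.432 × 32 = 109.8 mg/h

110 mg/h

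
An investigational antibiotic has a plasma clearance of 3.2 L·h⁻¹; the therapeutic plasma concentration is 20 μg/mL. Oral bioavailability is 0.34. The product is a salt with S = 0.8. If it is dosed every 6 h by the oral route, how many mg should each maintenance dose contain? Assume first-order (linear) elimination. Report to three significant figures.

At steady state, dose per interval replaces the amount cleared in that interval: F·S·D/τ = CL·Css.
D = CL × Css × τ / F / S = 3.200 × 20 × 6 / 0.34 / 0.8 = 1412 mg

1410 mg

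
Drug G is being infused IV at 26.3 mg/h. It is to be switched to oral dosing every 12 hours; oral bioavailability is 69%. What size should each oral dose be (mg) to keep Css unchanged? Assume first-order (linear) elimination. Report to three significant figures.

To maintain the same Css, the systemic dosing rate must be unchanged: F·D/τ = infusion rate.
D = rate × τ / F = 26.3 × 12 / 0.69 = 457.4 mg

457 mg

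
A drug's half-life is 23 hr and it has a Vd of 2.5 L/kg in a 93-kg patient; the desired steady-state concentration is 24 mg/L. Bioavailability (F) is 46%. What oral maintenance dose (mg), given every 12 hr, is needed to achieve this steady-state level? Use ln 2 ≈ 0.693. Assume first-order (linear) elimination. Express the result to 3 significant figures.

Total Vd = 2.5 × 93 = 232.5 L
CL = ln 2 · Vd / t½ = 0.693 × 232.5 / 23 = 7.005 L/h
D = CL × Css × τ / F = 7.005 × 24 × 12 / 0.46 = 4386 mg

4390 mg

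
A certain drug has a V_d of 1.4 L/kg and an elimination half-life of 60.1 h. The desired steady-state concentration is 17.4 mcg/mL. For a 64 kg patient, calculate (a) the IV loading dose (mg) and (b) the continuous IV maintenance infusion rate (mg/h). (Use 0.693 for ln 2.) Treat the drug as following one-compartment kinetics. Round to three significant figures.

Vd(total) = 64 kg × 1.4 L/kg = 89.60 L
LD = Vd × C = 89.60 × 17.4 = 1559 mg
CL = 0.693 × Vd / t½ = 0.693 × 89.60 / 60.1 = 1.033 L/h
Infusion rate = CL × Css = 1.033 × 17.4 = 17.97 mg/h

(a) 1560 mg; (b) 18.0 mg/h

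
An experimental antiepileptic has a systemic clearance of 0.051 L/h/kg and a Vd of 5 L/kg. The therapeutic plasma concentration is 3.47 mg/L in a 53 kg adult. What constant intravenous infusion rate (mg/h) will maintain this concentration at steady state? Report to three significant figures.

9.38 mg/h

CL = 0.051 L/h/kg × 53 kg = 2.703 L/h
Rate = CL × Css = 2.703 × 3.47 = 9.379 mg/h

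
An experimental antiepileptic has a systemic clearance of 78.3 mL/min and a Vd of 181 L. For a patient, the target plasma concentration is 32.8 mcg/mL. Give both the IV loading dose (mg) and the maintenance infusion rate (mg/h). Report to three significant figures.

Loading: fill Vd to C_target → 181.0 L × 32.8 mg/L = 5937 mg
CL = 78.3 mL/min = 78.3 × 0.06 = 4.698 L/h
Maintenance infusion rate = CL × Css = 4.698 × 32.8 = 154.1 mg/h

(a) 5940 mg; (b) 154 mg/h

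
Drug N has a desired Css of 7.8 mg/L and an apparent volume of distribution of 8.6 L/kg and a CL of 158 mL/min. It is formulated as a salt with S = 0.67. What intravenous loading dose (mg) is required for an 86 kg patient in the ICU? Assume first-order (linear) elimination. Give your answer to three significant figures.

8610 mg

Vd = 8.6 L/kg × 86 kg = 739.6 L
LD = Vd × C / S = 739.6 × 7.800 / 0.67 = 8610 mg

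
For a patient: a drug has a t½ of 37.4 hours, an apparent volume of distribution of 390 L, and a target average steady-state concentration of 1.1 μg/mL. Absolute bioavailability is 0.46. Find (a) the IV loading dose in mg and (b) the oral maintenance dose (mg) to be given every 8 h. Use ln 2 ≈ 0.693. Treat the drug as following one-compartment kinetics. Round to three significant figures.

(a) 429 mg; (b) 138 mg

LD = Vd × C = 390.0 × 1.1 = 429.0 mg
CL = 0.693 × Vd / t½ = 0.693 × 390.0 / 37.4 = 7.226 L/h
D = CL × Css × τ / F = 7.226 × 1.1 × 8 / 0.46 = 138.2 mg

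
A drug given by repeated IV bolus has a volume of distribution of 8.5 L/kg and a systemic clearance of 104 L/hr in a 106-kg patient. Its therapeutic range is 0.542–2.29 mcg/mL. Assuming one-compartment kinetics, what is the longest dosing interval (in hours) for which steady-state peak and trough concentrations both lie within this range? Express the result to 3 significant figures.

Total Vd = 8.5 × 106 = 901.0 L
k = CL / Vd = 104.0 / 901.0 = 0.1154 h⁻¹
Between IV bolus doses, concentration decays as C = C₀·e^(−kτ), so C_peak/C_trough = e^(kτ).
τ_max = ln(C_peak/C_trough) / k = ln(2.29/0.542) / 0.1154 = 1.441 / 0.1154 = 12.49 h

12.5 h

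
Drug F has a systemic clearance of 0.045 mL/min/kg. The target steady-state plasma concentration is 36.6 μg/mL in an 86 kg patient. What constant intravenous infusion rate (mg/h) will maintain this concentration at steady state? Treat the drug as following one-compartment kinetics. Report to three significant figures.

CL = 0.045 mL/min/kg × 86 kg = 3.870 mL/min = 3.870 × 60/1000 = 0.2322 L/h
Rate = CL × Css = 0.2322 × 36.6 = 8.499 mg/h

8.50 mg/h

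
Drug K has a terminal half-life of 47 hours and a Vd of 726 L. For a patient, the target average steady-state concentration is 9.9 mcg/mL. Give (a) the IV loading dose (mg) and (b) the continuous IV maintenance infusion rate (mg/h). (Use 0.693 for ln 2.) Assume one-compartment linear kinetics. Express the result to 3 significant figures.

LD = Vd × C = 726.0 × 9.9 = 7187 mg
CL = 0.693 × Vd / t½ = 0.693 × 726.0 / 47 = 10.70 L/h
Infusion rate = CL × Css = 10.70 × 9.9 = 105.9 mg/h

(a) 7190 mg; (b) 106 mg/h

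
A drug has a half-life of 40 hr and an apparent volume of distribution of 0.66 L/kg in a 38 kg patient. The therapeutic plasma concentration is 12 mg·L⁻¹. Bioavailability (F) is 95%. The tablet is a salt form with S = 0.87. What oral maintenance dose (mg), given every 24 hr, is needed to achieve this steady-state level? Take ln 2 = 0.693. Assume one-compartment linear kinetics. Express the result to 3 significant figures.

Vd(total) = 38 kg × 0.66 L/kg = 25.08 L
k = 0.693/40 = 0.01733 h⁻¹, so CL = k·Vd = 0.01733 × 25.08 = 0.4346 L/h
D = CL × Css × τ / F / S = 0.4346 × 12 × 24 / 0.95 / 0.87 = 151.4 mg

151 mg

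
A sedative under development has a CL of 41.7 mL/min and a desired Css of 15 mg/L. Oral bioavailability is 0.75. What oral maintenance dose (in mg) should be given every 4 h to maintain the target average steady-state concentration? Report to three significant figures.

Convert clearance: 41.7 mL/min × 60 min/h ÷ 1000 mL/L = 2.502 L/h
D = CL × Css × τ / F = 2.502 × 15 × 4 / 0.75 = 200.2 mg

200 mg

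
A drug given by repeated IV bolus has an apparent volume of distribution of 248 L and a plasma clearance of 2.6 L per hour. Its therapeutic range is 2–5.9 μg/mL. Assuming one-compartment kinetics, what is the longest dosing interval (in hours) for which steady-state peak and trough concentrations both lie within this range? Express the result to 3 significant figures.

k = CL / Vd = 2.600 / 248.0 = 0.01048 h⁻¹
Between IV bolus doses, concentration decays as C = C₀·e^(−kτ), so C_peak/C_trough = e^(kτ).
τ_max = ln(C_peak/C_trough) / k = ln(5.9/2) / 0.01048 = 1.082 / 0.01048 = 103.2 h

103 h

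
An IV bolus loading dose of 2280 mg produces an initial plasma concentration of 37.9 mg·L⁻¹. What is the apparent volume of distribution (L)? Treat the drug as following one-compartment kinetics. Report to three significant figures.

Immediately after an IV bolus, C₀ = Dose / Vd, so Vd = Dose / C₀.
Vd = 2280 / 37.9 = 60.16 L

60.2 L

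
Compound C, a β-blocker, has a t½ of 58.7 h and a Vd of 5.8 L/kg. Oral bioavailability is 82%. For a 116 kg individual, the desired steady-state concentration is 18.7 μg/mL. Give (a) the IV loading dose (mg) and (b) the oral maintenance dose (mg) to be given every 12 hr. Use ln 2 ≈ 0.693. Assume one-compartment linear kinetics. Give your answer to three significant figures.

(a) 12600 mg; (b) 2170 mg

Total Vd = 5.8 × 116 = 672.8 L
LD = Vd × C = 672.8 × 18.7 = 12580 mg
CL = 0.693 × Vd / t½ = 0.693 × 672.8 / 58.7 = 7.943 L/h
D = CL × Css × τ / F = 7.943 × 18.7 × 12 / 0.82 = 2174 mg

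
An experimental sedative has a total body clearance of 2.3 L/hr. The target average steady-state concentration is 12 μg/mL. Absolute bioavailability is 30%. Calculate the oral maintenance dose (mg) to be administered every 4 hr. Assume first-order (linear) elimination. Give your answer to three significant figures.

At steady state, dose per interval replaces the amount cleared in that interval: F·D/τ = CL·Css.
D = CL × Css × τ / F = 2.300 × 12 × 4 / 0.3 = 368.0 mg

368 mg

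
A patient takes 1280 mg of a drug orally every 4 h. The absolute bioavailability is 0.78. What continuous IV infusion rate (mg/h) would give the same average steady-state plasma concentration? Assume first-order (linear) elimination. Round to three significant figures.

250 mg/h

Equivalent systemic input: infusion rate = F·D/τ.
Rate = 0.78 × 1280 / 4 = 249.6 mg/h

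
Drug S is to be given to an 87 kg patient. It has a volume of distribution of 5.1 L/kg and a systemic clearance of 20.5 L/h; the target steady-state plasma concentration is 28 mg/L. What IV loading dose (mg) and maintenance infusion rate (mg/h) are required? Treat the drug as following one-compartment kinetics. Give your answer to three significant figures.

Vd(total) = 87 kg × 5.1 L/kg = 443.7 L
LD = Vd · C_target = 443.7 × 28 = 12420 mg
Maintenance: replace elimination → rate = CL × Css = 20.50 × 28 = 574.0 mg/h

(a) 12400 mg; (b) 574 mg/h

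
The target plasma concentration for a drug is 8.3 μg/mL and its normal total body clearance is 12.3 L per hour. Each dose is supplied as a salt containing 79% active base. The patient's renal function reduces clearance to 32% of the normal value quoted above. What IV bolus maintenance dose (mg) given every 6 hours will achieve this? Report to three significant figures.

248 mg

Patient clearance = 0.32 × 12.30 = 3.936 L/h
D = CL × Css × τ / S = 3.936 × 8.3 × 6 / 0.79 = 248.1 mg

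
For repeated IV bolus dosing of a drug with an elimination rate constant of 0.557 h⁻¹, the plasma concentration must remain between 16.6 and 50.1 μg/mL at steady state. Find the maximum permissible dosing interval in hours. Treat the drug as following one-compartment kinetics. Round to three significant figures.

1.98 h

Between IV bolus doses, concentration decays as C = C₀·e^(−kτ), so C_peak/C_trough = e^(kτ).
τ_max = ln(C_peak/C_trough) / k = ln(50.1/16.6) / 0.5570 = 1.105 / 0.5570 = 1.984 h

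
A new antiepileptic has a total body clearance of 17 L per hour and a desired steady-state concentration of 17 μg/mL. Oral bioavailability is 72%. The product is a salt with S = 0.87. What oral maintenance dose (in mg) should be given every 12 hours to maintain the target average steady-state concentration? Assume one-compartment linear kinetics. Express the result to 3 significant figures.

D = CL × Css × τ / F / S = 17.00 × 17 × 12 / 0.72 / 0.87 = 5536 mg

5540 mg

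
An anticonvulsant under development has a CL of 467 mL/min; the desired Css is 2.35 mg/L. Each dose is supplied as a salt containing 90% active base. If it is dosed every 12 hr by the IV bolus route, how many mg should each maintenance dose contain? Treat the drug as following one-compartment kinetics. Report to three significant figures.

878 mg

CL = 467 mL/min × 60/1000 = 28.02 L/h
D = CL × Css × τ / S = 28.02 × 2.35 × 12 / 0.9 = 878.0 mg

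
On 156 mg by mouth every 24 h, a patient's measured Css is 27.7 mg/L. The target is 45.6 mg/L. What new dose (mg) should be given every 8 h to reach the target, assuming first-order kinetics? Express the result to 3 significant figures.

85.6 mg

For first-order elimination, Css ∝ F·D/(CL·τ); F and CL are unchanged, so Css ∝ D/τ.
D₂ = D₁ × (Css,target / Css,current) × (τ₂/τ₁) = 156 × (45.6/27.7) × (8/24) = 85.60 mg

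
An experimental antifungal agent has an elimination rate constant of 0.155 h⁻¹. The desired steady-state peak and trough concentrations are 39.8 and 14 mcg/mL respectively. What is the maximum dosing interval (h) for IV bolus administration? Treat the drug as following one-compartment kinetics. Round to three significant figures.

Between IV bolus doses, concentration decays as C = C₀·e^(−kτ), so C_peak/C_trough = e^(kτ).
τ_max = ln(C_peak/C_trough) / k = ln(39.8/14) / 0.1550 = 1.045 / 0.1550 = 6.742 h

6.74 h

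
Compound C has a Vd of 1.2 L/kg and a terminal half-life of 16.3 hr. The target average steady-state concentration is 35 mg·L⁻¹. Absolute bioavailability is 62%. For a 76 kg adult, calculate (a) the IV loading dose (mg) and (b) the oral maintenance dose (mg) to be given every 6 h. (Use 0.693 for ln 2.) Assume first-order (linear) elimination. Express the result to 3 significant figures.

Vd(total) = 76 kg × 1.2 L/kg = 91.20 L
LD = Vd × C = 91.20 × 35 = 3192 mg
CL = 0.693 × Vd / t½ = 0.693 × 91.20 / 16.3 = 3.877 L/h
D = CL × Css × τ / F = 3.877 × 35 × 6 / 0.62 = 1313 mg

(a) 3190 mg; (b) 1310 mg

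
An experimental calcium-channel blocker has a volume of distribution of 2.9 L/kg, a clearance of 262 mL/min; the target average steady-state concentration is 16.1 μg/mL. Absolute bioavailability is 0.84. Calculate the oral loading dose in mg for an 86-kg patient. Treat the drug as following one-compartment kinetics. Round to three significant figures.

4780 mg

Vd = 2.9 L/kg × 86 kg = 249.4 L
LD = Vd × C / F = 249.4 × 16.10 / 0.84 = 4780 mg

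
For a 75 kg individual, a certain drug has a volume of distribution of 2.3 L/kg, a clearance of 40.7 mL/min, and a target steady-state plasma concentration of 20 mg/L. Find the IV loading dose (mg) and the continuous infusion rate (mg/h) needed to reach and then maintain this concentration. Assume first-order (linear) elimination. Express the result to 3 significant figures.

Vd = 2.3 L/kg × 75 kg = 172.5 L
Loading: fill Vd to C_target → 172.5 L × 20 mg/L = 3450 mg
CL = 40.7 mL/min × 60/1000 = 2.442 L/h
Maintenance: replace elimination → rate = CL × Css = 2.442 × 20 = 48.84 mg/h

(a) 3450 mg; (b) 48.8 mg/h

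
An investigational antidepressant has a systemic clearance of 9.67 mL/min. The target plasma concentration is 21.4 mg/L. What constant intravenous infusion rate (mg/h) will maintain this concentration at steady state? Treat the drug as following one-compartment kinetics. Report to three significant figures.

Convert clearance: 9.67 mL/min × 60 min/h ÷ 1000 mL/L = 0.5802 L/h
At steady state, infusion rate equals elimination rate: rate in = CL × Css.
Infusion rate = CL · Css = 0.5802 L/h × 21.4 mg/L = 12.42 mg/h

12.4 mg/h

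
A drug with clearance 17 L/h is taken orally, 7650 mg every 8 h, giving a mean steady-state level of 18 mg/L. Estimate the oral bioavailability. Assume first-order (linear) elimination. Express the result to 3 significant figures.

F·D/τ = CL·Css at steady state → F = CL·Css·τ / D.
F = 17 × 18 × 8 / 7650 = 0.320

0.320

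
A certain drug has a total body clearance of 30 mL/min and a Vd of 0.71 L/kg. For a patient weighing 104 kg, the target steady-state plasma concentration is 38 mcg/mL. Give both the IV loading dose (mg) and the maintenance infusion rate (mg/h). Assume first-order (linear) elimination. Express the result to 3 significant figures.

(a) 2810 mg; (b) 68.4 mg/h

Vd(total) = 104 kg × 0.71 L/kg = 73.84 L
LD = Vd · C_target = 73.84 × 38 = 2806 mg
CL = 30 mL/min = 30 × 0.06 = 1.800 L/h
Infusion rate = 1.800 L/h × 38 mg/L = 68.40 mg/h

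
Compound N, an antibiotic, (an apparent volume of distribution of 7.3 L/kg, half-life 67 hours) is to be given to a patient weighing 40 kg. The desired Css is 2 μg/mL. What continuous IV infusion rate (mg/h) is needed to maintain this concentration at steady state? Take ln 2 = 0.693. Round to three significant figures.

Vd = 7.3 L/kg × 40 kg = 292.0 L
CL = 0.693 × Vd / t½ = 0.693 × 292.0 / 67 = 3.020 L/h
Infusion rate = CL × Css = 3.020 × 2 = 6.040 mg/h

6.04 mg/h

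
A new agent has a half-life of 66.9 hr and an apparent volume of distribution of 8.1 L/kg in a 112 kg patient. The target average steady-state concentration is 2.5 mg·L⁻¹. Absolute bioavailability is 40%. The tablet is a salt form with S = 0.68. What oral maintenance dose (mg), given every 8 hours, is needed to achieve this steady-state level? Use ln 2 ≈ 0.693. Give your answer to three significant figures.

691 mg

Total Vd = 8.1 × 112 = 907.2 L
CL = ln 2 · Vd / t½ = 0.693 × 907.2 / 66.9 = 9.397 L/h
D = CL × Css × τ / F / S = 9.397 × 2.5 × 8 / 0.4 / 0.68 = 691.0 mg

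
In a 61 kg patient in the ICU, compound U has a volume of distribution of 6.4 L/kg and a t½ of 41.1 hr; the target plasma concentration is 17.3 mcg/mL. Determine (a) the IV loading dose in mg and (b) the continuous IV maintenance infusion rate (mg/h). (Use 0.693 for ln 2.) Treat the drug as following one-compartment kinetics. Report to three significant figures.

Vd(total) = 61 kg × 6.4 L/kg = 390.4 L
LD = Vd × C = 390.4 × 17.3 = 6754 mg
CL = 0.693 × Vd / t½ = 0.693 × 390.4 / 41.1 = 6.583 L/h
Infusion rate = CL × Css = 6.583 × 17.3 = 113.9 mg/h

(a) 6750 mg; (b) 114 mg/h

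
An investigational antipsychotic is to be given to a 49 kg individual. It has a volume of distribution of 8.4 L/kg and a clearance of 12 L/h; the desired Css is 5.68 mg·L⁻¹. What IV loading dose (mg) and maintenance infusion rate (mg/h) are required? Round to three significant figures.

Vd(total) = 49 kg × 8.4 L/kg = 411.6 L
LD = Vd · C_target = 411.6 × 5.68 = 2338 mg
Infusion rate = 12.00 L/h × 5.68 mg/L = 68.16 mg/h

(a) 2340 mg; (b) 68.2 mg/h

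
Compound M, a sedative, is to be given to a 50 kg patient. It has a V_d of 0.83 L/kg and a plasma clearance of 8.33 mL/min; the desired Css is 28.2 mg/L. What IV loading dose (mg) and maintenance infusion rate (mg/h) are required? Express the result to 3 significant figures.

Vd = 0.83 L/kg × 50 kg = 41.50 L
LD = Vd · C_target = 41.50 × 28.2 = 1170 mg
CL = 8.33 mL/min × 60/1000 = 0.4998 L/h
Infusion rate = 0.4998 L/h × 28.2 mg/L = 14.09 mg/h

(a) 1170 mg; (b) 14.1 mg/h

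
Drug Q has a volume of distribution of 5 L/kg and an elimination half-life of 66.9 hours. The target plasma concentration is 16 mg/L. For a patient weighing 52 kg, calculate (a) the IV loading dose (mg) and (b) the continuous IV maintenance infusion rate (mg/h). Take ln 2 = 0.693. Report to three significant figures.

(a) 4160 mg; (b) 43.1 mg/h

Vd = 5 L/kg × 52 kg = 260.0 L
LD = Vd × C = 260.0 × 16 = 4160 mg
CL = 0.693 × Vd / t½ = 0.693 × 260.0 / 66.9 = 2.693 L/h
Infusion rate = CL × Css = 2.693 × 16 = 43.09 mg/h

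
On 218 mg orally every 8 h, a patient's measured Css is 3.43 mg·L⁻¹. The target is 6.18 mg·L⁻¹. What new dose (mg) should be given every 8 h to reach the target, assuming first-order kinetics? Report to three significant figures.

393 mg

With linear kinetics, Css is proportional to dose rate (D/τ) at fixed clearance.
D₂ = D₁ × (Css,target / Css,current) = 218 × 6.18/3.43 = 392.8 mg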